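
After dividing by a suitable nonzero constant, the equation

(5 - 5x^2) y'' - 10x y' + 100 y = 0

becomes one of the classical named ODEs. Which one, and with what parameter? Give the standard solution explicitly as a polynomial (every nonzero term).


All three coefficients share the factor 5; dividing through by 5 gives  (1 - x^2) y'' - 2x y' + 20 y = 0.
This matches the Legendre equation (1 - x^2) y'' - 2x y' + n(n+1) y = 0 (note the -2x y' term) with n(n+1) = 20, so n = 4; the polynomial solution is P_4(x).
With y = sum_k a_k x^k, matching x^k gives (k+2)(k+1) a_{k+2} = [k(k+1) - n(n+1)] a_k = (k - 4)(k + 5) a_k. The right side vanishes at k = 4, so the series with the parity of 4 terminates at degree 4.
Standard normalization (P_n(1) = 1): leading coefficient (2n)!/(2^n (n!)^2) = 40320/(16*576) = 35/8, so a_4 = 35/8. Work downward with a_k = (k+1)(k+2) a_{k+2} / ((k - 4)(k + 5)):
  a_2 = (3)(4)(35/8) / ((2 - 4)(2 + 5)) = (105/2)/(-14) = -15/4
  a_0 = (1)(2)(-15/4) / ((0 - 4)(0 + 5)) = (-15/2)/(-20) = 3/8
Hence P_4(x) = 35 x^4/8 - 15 x^2/4 + 3/8.

P_4(x); series = 35 x^4/8 - 15 x^2/4 + 3/8


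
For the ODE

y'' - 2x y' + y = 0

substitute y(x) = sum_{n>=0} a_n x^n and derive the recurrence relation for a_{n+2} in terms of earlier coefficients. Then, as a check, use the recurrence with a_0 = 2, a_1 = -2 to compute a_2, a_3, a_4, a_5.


Substitute y = sum_n a_n x^n.
y''(x) has coefficient (n+2)(n+1) a_{n+2} at x^n;
-2 x y'(x) has coefficient -2 n a_n at x^n (shift);
y(x) has coefficient 1 a_n at x^n.
Matching x^n: (n+2)(n+1) a_{n+2} + (-2n + 1) a_n = 0.
Thus a_{n+2} = (2n - 1) / ((n+1)(n+2)) * a_n.

Check with a_0 = 2, a_1 = -2 (apply the recurrence for n = 0, 1, 2, 3): a_0 = 2, a_1 = -2, a_2 = -1, a_3 = -1/3, a_4 = -1/4, a_5 = -1/12.

a_(n+2) = (2n - 1) / ((n+1)(n+2)) * a_n; check: a_0 = 2, a_1 = -2, a_2 = -1, a_3 = -1/3, a_4 = -1/4, a_5 = -1/12


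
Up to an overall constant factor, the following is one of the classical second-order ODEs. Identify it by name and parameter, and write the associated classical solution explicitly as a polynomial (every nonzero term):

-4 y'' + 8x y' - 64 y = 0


All three coefficients share the factor -4; dividing through by -4 gives  y'' - 2x y' + 16 y = 0.
This matches the Hermite equation y'' - 2x y' + 2n y = 0 with 2n = 16, so n = 8; the polynomial solution is H_8(x).
With y = sum_k a_k x^k, matching x^k gives (k+2)(k+1) a_{k+2} = 2(k - n) a_k = 2(k - 8) a_k. The right side vanishes at k = 8, so the series with the parity of 8 terminates at degree 8.
Standard normalization: leading coefficient of H_n is 2^n, so a_8 = 2^8 = 256. Work downward with a_k = (k+1)(k+2) a_{k+2} / (2(k - n)):
  a_6 = (7)(8)(256) / (2(6 - 8)) = 14336/(-4) = -3584
  a_4 = (5)(6)(-3584) / (2(4 - 8)) = -107520/(-8) = 13440
  a_2 = (3)(4)(13440) / (2(2 - 8)) = 161280/(-12) = -13440
  a_0 = (1)(2)(-13440) / (2(0 - 8)) = -26880/(-16) = 1680
Hence H_8(x) = 256 x^8 - 3584 x^6 + 13440 x^4 - 13440 x^2 + 1680.

H_8(x); series = 256 x^8 - 3584 x^6 + 13440 x^4 - 13440 x^2 + 1680


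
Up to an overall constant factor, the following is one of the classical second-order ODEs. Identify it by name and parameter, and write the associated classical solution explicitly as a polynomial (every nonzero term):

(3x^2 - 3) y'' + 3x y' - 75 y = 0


All three coefficients share the factor -3; dividing through by -3 gives  (1 - x^2) y'' - x y' + 25 y = 0.
This matches the Chebyshev equation (1 - x^2) y'' - x y' + n^2 y = 0 (note the -x y' term, not -2x y') with n^2 = 25, so n = 5; the polynomial solution is T_5(x).
With y = sum_k a_k x^k, matching x^k gives (k+2)(k+1) a_{k+2} = (k^2 - n^2) a_k = (k - 5)(k + 5) a_k. The right side vanishes at k = 5, so the series with the parity of 5 terminates at degree 5.
Standard normalization: leading coefficient of T_n is 2^(n-1), so a_5 = 2^4 = 16. Work downward with a_k = (k+1)(k+2) a_{k+2} / ((k - 5)(k + 5)):
  a_3 = (4)(5)(16) / ((3 - 5)(3 + 5)) = 320/(-16) = -20
  a_1 = (2)(3)(-20) / ((1 - 5)(1 + 5)) = -120/(-24) = 5
Hence T_5(x) = 16 x^5 - 20 x^3 + 5 x.

T_5(x); series = 16 x^5 - 20 x^3 + 5 x


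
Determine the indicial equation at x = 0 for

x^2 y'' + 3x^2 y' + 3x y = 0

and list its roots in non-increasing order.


Divide by x^2 to reach normal form y'' + P_1(x) y' + P_2(x) y = 0 with P_1(x) = 3 and P_2(x) = 3/x.
x = 0 is a singular point because the y-coefficient 3/x has a pole at x = 0.
It is a regular singular point because x P_1(x) = p(x) = 3x and x^2 P_2(x) = q(x) = 3x are polynomials, hence analytic at x = 0.
p(0) = 0,  q(0) = 0.
Indicial equation: r(r-1) + p(0) r + q(0) = 0, i.e. r^2 + (p(0) - 1) r + q(0) = 0, i.e. r^2 - 1 r = 0.
Discriminant: (-1)^2 - 4(0) = 1, so r = (1 ± 1)/2.
Solving: r_1 = 1, r_2 = 0.

indicial: r^2 - 1 r = 0; roots r_1 = 1, r_2 = 0


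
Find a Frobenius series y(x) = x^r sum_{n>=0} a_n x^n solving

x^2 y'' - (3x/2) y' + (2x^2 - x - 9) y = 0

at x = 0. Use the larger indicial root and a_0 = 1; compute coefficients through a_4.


Write in Frobenius form y'' + (p(x)/x) y' + (q(x)/x^2) y = 0:
  p(x) = -3/2,  q(x) = 2x^2 - x - 9.
Indicial equation: r(r-1) + (-3/2) r + (-9) = 0 -> roots r_1 = 9/2, r_2 = -2.
Take r = r_1 = 9/2. Let y(x) = x^r sum_{n>=0} a_n x^n with a_0 = 1.
Substitute y = x^r sum a_n x^n and match x^{r+n}. The recurrence is
  D(n) a_n - 1 a_{n-1} + 2 a_{n-2} = 0,  where D(n) = (r+n)(r+n-1) + (-3/2)(r+n) + (-9).
  a_n = [1 a_{n-1} - 2 a_{n-2}] / D(n).
Since the indicial polynomial factors as (r - r_1)(r - r_2), D(n) = (r_1 + n - r_1)(r_1 + n - r_2) = n(n + 13/2).
Evaluating step by step (a_0 = 1):
  n = 1: D(1) = 1(1 + 13/2) = 15/2; numerator = 1(1) = 1; a_1 = (1)/(15/2) = 2/15
  n = 2: D(2) = 2(2 + 13/2) = 17; numerator = 1(2/15) - 2(1) = -28/15; a_2 = (-28/15)/(17) = -28/255
  n = 3: D(3) = 3(3 + 13/2) = 57/2; numerator = 1(-28/255) - 2(2/15) = -32/85; a_3 = (-32/85)/(57/2) = -64/4845
  n = 4: D(4) = 4(4 + 13/2) = 42; numerator = 1(-64/4845) - 2(-28/255) = 200/969; a_4 = (200/969)/(42) = 100/20349

r = 9/2; a_0 = 1; a_1 = 2/15; a_2 = -28/255; a_3 = -64/4845; a_4 = 100/20349


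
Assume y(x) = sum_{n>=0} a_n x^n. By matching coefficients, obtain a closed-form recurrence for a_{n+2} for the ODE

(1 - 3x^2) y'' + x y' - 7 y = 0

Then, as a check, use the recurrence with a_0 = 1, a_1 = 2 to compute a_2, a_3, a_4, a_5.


Substitute y = sum_n a_n x^n.
(1 - 3 x^2) y'' contributes (n+2)(n+1) a_{n+2} - 3 n(n-1) a_n at x^n.
x y'(x) contributes n a_n at x^n.
-7 y(x) contributes -7 a_n at x^n.
Matching x^n: (n+2)(n+1) a_{n+2} + (-3 n(n-1) + n - 7) a_n = 0.
Thus a_{n+2} = (3 n(n-1) - n + 7) / ((n+1)(n+2)) * a_n.

Check with a_0 = 1, a_1 = 2 (apply the recurrence for n = 0, 1, 2, 3): a_0 = 1, a_1 = 2, a_2 = 7/2, a_3 = 2, a_4 = 77/24, a_5 = 11/5.

a_(n+2) = (3 n(n-1) - n + 7) / ((n+1)(n+2)) * a_n; check: a_0 = 1, a_1 = 2, a_2 = 7/2, a_3 = 2, a_4 = 77/24, a_5 = 11/5


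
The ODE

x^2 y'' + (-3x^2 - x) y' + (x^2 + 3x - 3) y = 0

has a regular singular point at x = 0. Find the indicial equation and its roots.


Divide by x^2 to reach normal form y'' + P_1(x) y' + P_2(x) y = 0 with P_1(x) = -3 - 1/x and P_2(x) = 1 + 3/x - 3/x^2.
x = 0 is a singular point because the y'-coefficient -3 - 1/x has a pole at x = 0 and the y-coefficient 1 + 3/x - 3/x^2 has a pole at x = 0.
It is a regular singular point because x P_1(x) = p(x) = -3x - 1 and x^2 P_2(x) = q(x) = x^2 + 3x - 3 are polynomials, hence analytic at x = 0.
p(0) = -1,  q(0) = -3.
Indicial equation: r(r-1) + p(0) r + q(0) = 0, i.e. r^2 + (p(0) - 1) r + q(0) = 0, i.e. r^2 - 2 r - 3 = 0.
Discriminant: (-2)^2 - 4(-3) = 16, so r = (2 ± 4)/2.
Solving: r_1 = 3, r_2 = -1.

indicial: r^2 - 2 r - 3 = 0; roots r_1 = 3, r_2 = -1


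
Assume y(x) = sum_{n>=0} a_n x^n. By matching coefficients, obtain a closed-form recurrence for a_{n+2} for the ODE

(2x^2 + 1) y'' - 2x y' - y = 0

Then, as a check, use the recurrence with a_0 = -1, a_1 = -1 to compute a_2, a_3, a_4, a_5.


Substitute y = sum_n a_n x^n.
(1 + 2 x^2) y'' contributes (n+2)(n+1) a_{n+2} + 2 n(n-1) a_n at x^n.
-2 x y'(x) contributes -2 n a_n at x^n.
-y(x) contributes -1 a_n at x^n.
Matching x^n: (n+2)(n+1) a_{n+2} + (2 n(n-1) - 2 n - 1) a_n = 0.
Thus a_{n+2} = (-2 n(n-1) + 2 n + 1) / ((n+1)(n+2)) * a_n.

Check with a_0 = -1, a_1 = -1 (apply the recurrence for n = 0, 1, 2, 3): a_0 = -1, a_1 = -1, a_2 = -1/2, a_3 = -1/2, a_4 = -1/24, a_5 = 1/8.

a_(n+2) = (-2 n(n-1) + 2 n + 1) / ((n+1)(n+2)) * a_n; check: a_0 = -1, a_1 = -1, a_2 = -1/2, a_3 = -1/2, a_4 = -1/24, a_5 = 1/8


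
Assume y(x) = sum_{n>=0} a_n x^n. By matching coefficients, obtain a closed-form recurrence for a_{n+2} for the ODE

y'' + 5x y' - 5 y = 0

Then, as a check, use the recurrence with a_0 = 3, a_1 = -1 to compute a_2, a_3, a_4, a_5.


Substitute y = sum_n a_n x^n.
y''(x) has coefficient (n+2)(n+1) a_{n+2} at x^n;
5 x y'(x) has coefficient 5 n a_n at x^n (shift);
-5 y(x) has coefficient -5 a_n at x^n.
Matching x^n: (n+2)(n+1) a_{n+2} + (5n - 5) a_n = 0.
Thus a_{n+2} = (-5n + 5) / ((n+1)(n+2)) * a_n.

Check with a_0 = 3, a_1 = -1 (apply the recurrence for n = 0, 1, 2, 3): a_0 = 3, a_1 = -1, a_2 = 15/2, a_3 = 0, a_4 = -25/8, a_5 = 0.

a_(n+2) = (-5n + 5) / ((n+1)(n+2)) * a_n; check: a_0 = 3, a_1 = -1, a_2 = 15/2, a_3 = 0, a_4 = -25/8, a_5 = 0


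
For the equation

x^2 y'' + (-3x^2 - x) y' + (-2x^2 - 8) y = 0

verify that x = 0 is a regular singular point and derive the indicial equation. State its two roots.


Divide by x^2 to reach normal form y'' + P_1(x) y' + P_2(x) y = 0 with P_1(x) = -3 - 1/x and P_2(x) = -2 - 8/x^2.
x = 0 is a singular point because the y'-coefficient -3 - 1/x has a pole at x = 0 and the y-coefficient -2 - 8/x^2 has a pole at x = 0.
It is a regular singular point because x P_1(x) = p(x) = -3x - 1 and x^2 P_2(x) = q(x) = -2x^2 - 8 are polynomials, hence analytic at x = 0.
p(0) = -1,  q(0) = -8.
Indicial equation: r(r-1) + p(0) r + q(0) = 0, i.e. r^2 + (p(0) - 1) r + q(0) = 0, i.e. r^2 - 2 r - 8 = 0.
Discriminant: (-2)^2 - 4(-8) = 36, so r = (2 ± 6)/2.
Solving: r_1 = 4, r_2 = -2.

indicial: r^2 - 2 r - 8 = 0; roots r_1 = 4, r_2 = -2


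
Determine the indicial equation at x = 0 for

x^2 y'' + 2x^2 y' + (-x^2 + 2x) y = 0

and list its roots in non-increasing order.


Divide by x^2 to reach normal form y'' + P_1(x) y' + P_2(x) y = 0 with P_1(x) = 2 and P_2(x) = -1 + 2/x.
x = 0 is a singular point because the y-coefficient -1 + 2/x has a pole at x = 0.
It is a regular singular point because x P_1(x) = p(x) = 2x and x^2 P_2(x) = q(x) = -x^2 + 2x are polynomials, hence analytic at x = 0.
p(0) = 0,  q(0) = 0.
Indicial equation: r(r-1) + p(0) r + q(0) = 0, i.e. r^2 + (p(0) - 1) r + q(0) = 0, i.e. r^2 - 1 r = 0.
Discriminant: (-1)^2 - 4(0) = 1, so r = (1 ± 1)/2.
Solving: r_1 = 1, r_2 = 0.

indicial: r^2 - 1 r = 0; roots r_1 = 1, r_2 = 0


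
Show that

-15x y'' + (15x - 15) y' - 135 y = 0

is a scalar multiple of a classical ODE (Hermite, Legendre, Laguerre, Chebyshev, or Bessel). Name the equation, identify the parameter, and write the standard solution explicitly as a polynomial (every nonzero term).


All three coefficients share the factor -15; dividing through by -15 gives  x y'' + (1 - x) y' + 9 y = 0.
This matches the Laguerre equation x y'' + (1 - x) y' + n y = 0 with n = 9; the polynomial solution is L_9(x).
With y = sum_k a_k x^k, matching x^k gives (k+1)k a_{k+1} + (k+1) a_{k+1} - k a_k + n a_k = 0, i.e. (k+1)^2 a_{k+1} = (k - n) a_k = (k - 9) a_k. The right side vanishes at k = 9, so the series terminates at degree 9.
Standard normalization L_n(0) = 1 gives a_0 = 1. Work upward with a_{k+1} = (k - 9) a_k / (k+1)^2:
  a_1 = (0 - 9)(1) / 1^2 = -9/1 = -9
  a_2 = (1 - 9)(-9) / 2^2 = 72/4 = 18
  a_3 = (2 - 9)(18) / 3^2 = -126/9 = -14
  a_4 = (3 - 9)(-14) / 4^2 = 84/16 = 21/4
  a_5 = (4 - 9)(21/4) / 5^2 = (-105/4)/25 = -21/20
  a_6 = (5 - 9)(-21/20) / 6^2 = (21/5)/36 = 7/60
  a_7 = (6 - 9)(7/60) / 7^2 = (-7/20)/49 = -1/140
  a_8 = (7 - 9)(-1/140) / 8^2 = (1/70)/64 = 1/4480
  a_9 = (8 - 9)(1/4480) / 9^2 = (-1/4480)/81 = -1/362880
Hence L_9(x) = -x^9/362880 + x^8/4480 - x^7/140 + 7 x^6/60 - 21 x^5/20 + 21 x^4/4 - 14 x^3 + 18 x^2 - 9 x + 1.

L_9(x); series = -x^9/362880 + x^8/4480 - x^7/140 + 7 x^6/60 - 21 x^5/20 + 21 x^4/4 - 14 x^3 + 18 x^2 - 9 x + 1


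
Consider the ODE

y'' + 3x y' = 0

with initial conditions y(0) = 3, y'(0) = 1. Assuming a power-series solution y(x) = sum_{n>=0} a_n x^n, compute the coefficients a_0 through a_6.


Ansatz: y(x) = sum_{n>=0} a_n x^n, so y'(x) = sum_{n>=1} n a_n x^(n-1) and y''(x) = sum_{n>=2} n(n-1) a_n x^(n-2).
Substitute into P(x) y'' + Q(x) y' + R(x) y = 0 with P(x) = 1, Q(x) = 3x, R(x) = 0, and match powers of x.
Initial conditions: a_0 = 3, a_1 = 1.
Setting the coefficient of each power of x to zero and solving order by order (substituting the coefficients already found):
  x^0: 2 a_2 = 0  ->  a_2 = 0
  x^1: 6 a_3 + 3 a_1 = 0  ->  6 a_3 = -3 a_1 = -3  ->  a_3 = -1/2
  x^2: 12 a_4 + 6 a_2 = 0  ->  12 a_4 = -6 a_2 = 0  ->  a_4 = 0
  x^3: 20 a_5 + 9 a_3 = 0  ->  20 a_5 = -9 a_3 = 9/2  ->  a_5 = 9/40
  x^4: 30 a_6 + 12 a_4 = 0  ->  30 a_6 = -12 a_4 = 0  ->  a_6 = 0
Truncated series: y(x) = 3 + x - (1/2) x^3 + (9/40) x^5 + O(x^7).

a_0 = 3; a_1 = 1; a_2 = 0; a_3 = -1/2; a_4 = 0; a_5 = 9/40; a_6 = 0


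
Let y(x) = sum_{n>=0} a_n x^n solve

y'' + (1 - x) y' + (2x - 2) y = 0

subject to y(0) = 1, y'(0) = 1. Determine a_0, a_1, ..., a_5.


Ansatz: y(x) = sum_{n>=0} a_n x^n, so y'(x) = sum_{n>=1} n a_n x^(n-1) and y''(x) = sum_{n>=2} n(n-1) a_n x^(n-2).
Substitute into P(x) y'' + Q(x) y' + R(x) y = 0 with P(x) = 1, Q(x) = 1 - x, R(x) = 2x - 2, and match powers of x.
Initial conditions: a_0 = 1, a_1 = 1.
Setting the coefficient of each power of x to zero and solving order by order (substituting the coefficients already found):
  x^0: 2 a_2 + a_1 - 2 a_0 = 0  ->  2 a_2 = -a_1 + 2 a_0 = 1  ->  a_2 = 1/2
  x^1: 6 a_3 + 2 a_2 - 3 a_1 + 2 a_0 = 0  ->  6 a_3 = -2 a_2 + 3 a_1 - 2 a_0 = 0  ->  a_3 = 0
  x^2: 12 a_4 + 3 a_3 - 4 a_2 + 2 a_1 = 0  ->  12 a_4 = -3 a_3 + 4 a_2 - 2 a_1 = 0  ->  a_4 = 0
  x^3: 20 a_5 + 4 a_4 - 5 a_3 + 2 a_2 = 0  ->  20 a_5 = -4 a_4 + 5 a_3 - 2 a_2 = -1  ->  a_5 = -1/20
Truncated series: y(x) = 1 + x + (1/2) x^2 - (1/20) x^5 + O(x^6).

a_0 = 1; a_1 = 1; a_2 = 1/2; a_3 = 0; a_4 = 0; a_5 = -1/20


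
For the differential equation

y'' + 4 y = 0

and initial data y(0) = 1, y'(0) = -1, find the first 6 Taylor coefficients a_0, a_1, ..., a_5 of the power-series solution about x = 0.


Ansatz: y(x) = sum_{n>=0} a_n x^n, so y'(x) = sum_{n>=1} n a_n x^(n-1) and y''(x) = sum_{n>=2} n(n-1) a_n x^(n-2).
Substitute into P(x) y'' + Q(x) y' + R(x) y = 0 with P(x) = 1, Q(x) = 0, R(x) = 4, and match powers of x.
Initial conditions: a_0 = 1, a_1 = -1.
Setting the coefficient of each power of x to zero and solving order by order (substituting the coefficients already found):
  x^0: 2 a_2 + 4 a_0 = 0  ->  2 a_2 = -4 a_0 = -4  ->  a_2 = -2
  x^1: 6 a_3 + 4 a_1 = 0  ->  6 a_3 = -4 a_1 = 4  ->  a_3 = 2/3
  x^2: 12 a_4 + 4 a_2 = 0  ->  12 a_4 = -4 a_2 = 8  ->  a_4 = 2/3
  x^3: 20 a_5 + 4 a_3 = 0  ->  20 a_5 = -4 a_3 = -8/3  ->  a_5 = -2/15
Truncated series: y(x) = 1 - x - 2 x^2 + (2/3) x^3 + (2/3) x^4 - (2/15) x^5 + O(x^6).

a_0 = 1; a_1 = -1; a_2 = -2; a_3 = 2/3; a_4 = 2/3; a_5 = -2/15


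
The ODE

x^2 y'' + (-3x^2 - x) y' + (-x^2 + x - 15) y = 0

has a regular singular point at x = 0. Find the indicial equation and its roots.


Divide by x^2 to reach normal form y'' + P_1(x) y' + P_2(x) y = 0 with P_1(x) = -3 - 1/x and P_2(x) = -1 + 1/x - 15/x^2.
x = 0 is a singular point because the y'-coefficient -3 - 1/x has a pole at x = 0 and the y-coefficient -1 + 1/x - 15/x^2 has a pole at x = 0.
It is a regular singular point because x P_1(x) = p(x) = -3x - 1 and x^2 P_2(x) = q(x) = -x^2 + x - 15 are polynomials, hence analytic at x = 0.
p(0) = -1,  q(0) = -15.
Indicial equation: r(r-1) + p(0) r + q(0) = 0, i.e. r^2 + (p(0) - 1) r + q(0) = 0, i.e. r^2 - 2 r - 15 = 0.
Discriminant: (-2)^2 - 4(-15) = 64, so r = (2 ± 8)/2.
Solving: r_1 = 5, r_2 = -3.

indicial: r^2 - 2 r - 15 = 0; roots r_1 = 5, r_2 = -3


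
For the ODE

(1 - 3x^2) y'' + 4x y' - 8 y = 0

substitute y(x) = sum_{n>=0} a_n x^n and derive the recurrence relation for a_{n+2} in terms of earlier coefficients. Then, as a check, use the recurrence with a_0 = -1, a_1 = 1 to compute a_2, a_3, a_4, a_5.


Substitute y = sum_n a_n x^n.
(1 - 3 x^2) y'' contributes (n+2)(n+1) a_{n+2} - 3 n(n-1) a_n at x^n.
4 x y'(x) contributes 4 n a_n at x^n.
-8 y(x) contributes -8 a_n at x^n.
Matching x^n: (n+2)(n+1) a_{n+2} + (-3 n(n-1) + 4 n - 8) a_n = 0.
Thus a_{n+2} = (3 n(n-1) - 4 n + 8) / ((n+1)(n+2)) * a_n.

Check with a_0 = -1, a_1 = 1 (apply the recurrence for n = 0, 1, 2, 3): a_0 = -1, a_1 = 1, a_2 = -4, a_3 = 2/3, a_4 = -2, a_5 = 7/15.

a_(n+2) = (3 n(n-1) - 4 n + 8) / ((n+1)(n+2)) * a_n; check: a_0 = -1, a_1 = 1, a_2 = -4, a_3 = 2/3, a_4 = -2, a_5 = 7/15


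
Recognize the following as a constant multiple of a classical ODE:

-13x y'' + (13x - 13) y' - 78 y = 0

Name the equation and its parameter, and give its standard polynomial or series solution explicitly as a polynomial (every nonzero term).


All three coefficients share the factor -13; dividing through by -13 gives  x y'' + (1 - x) y' + 6 y = 0.
This matches the Laguerre equation x y'' + (1 - x) y' + n y = 0 with n = 6; the polynomial solution is L_6(x).
With y = sum_k a_k x^k, matching x^k gives (k+1)k a_{k+1} + (k+1) a_{k+1} - k a_k + n a_k = 0, i.e. (k+1)^2 a_{k+1} = (k - n) a_k = (k - 6) a_k. The right side vanishes at k = 6, so the series terminates at degree 6.
Standard normalization L_n(0) = 1 gives a_0 = 1. Work upward with a_{k+1} = (k - 6) a_k / (k+1)^2:
  a_1 = (0 - 6)(1) / 1^2 = -6/1 = -6
  a_2 = (1 - 6)(-6) / 2^2 = 30/4 = 15/2
  a_3 = (2 - 6)(15/2) / 3^2 = -30/9 = -10/3
  a_4 = (3 - 6)(-10/3) / 4^2 = 10/16 = 5/8
  a_5 = (4 - 6)(5/8) / 5^2 = (-5/4)/25 = -1/20
  a_6 = (5 - 6)(-1/20) / 6^2 = (1/20)/36 = 1/720
Hence L_6(x) = x^6/720 - x^5/20 + 5 x^4/8 - 10 x^3/3 + 15 x^2/2 - 6 x + 1.

L_6(x); series = x^6/720 - x^5/20 + 5 x^4/8 - 10 x^3/3 + 15 x^2/2 - 6 x + 1


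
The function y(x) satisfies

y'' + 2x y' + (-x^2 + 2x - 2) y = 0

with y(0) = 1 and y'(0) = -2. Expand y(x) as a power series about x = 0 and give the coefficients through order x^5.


Ansatz: y(x) = sum_{n>=0} a_n x^n, so y'(x) = sum_{n>=1} n a_n x^(n-1) and y''(x) = sum_{n>=2} n(n-1) a_n x^(n-2).
Substitute into P(x) y'' + Q(x) y' + R(x) y = 0 with P(x) = 1, Q(x) = 2x, R(x) = -x^2 + 2x - 2, and match powers of x.
Initial conditions: a_0 = 1, a_1 = -2.
Setting the coefficient of each power of x to zero and solving order by order (substituting the coefficients already found):
  x^0: 2 a_2 - 2 a_0 = 0  ->  2 a_2 = 2 a_0 = 2  ->  a_2 = 1
  x^1: 6 a_3 + 2 a_0 = 0  ->  6 a_3 = -2 a_0 = -2  ->  a_3 = -1/3
  x^2: 12 a_4 + 2 a_2 + 2 a_1 - a_0 = 0  ->  12 a_4 = -2 a_2 - 2 a_1 + a_0 = 3  ->  a_4 = 1/4
  x^3: 20 a_5 + 4 a_3 + 2 a_2 - a_1 = 0  ->  20 a_5 = -4 a_3 - 2 a_2 + a_1 = -8/3  ->  a_5 = -2/15
Truncated series: y(x) = 1 - 2 x + x^2 - (1/3) x^3 + (1/4) x^4 - (2/15) x^5 + O(x^6).

a_0 = 1; a_1 = -2; a_2 = 1; a_3 = -1/3; a_4 = 1/4; a_5 = -2/15


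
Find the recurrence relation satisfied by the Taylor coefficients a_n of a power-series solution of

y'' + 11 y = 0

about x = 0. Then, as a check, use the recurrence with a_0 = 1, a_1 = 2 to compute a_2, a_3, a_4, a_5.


Substitute y = sum_n a_n x^n into y'' + (const) y = 0.
y''(x) = sum_{n>=0} (n+2)(n+1) a_{n+2} x^n.
The ODE becomes sum_n [(n+2)(n+1) a_{n+2} + 11 a_n] x^n = 0.
Setting each coefficient to zero gives the recurrence:
  (n+2)(n+1) a_{n+2} + 11 a_n = 0,
  a_{n+2} = -11 / ((n+1)(n+2)) a_n.

Check with a_0 = 1, a_1 = 2 (apply the recurrence for n = 0, 1, 2, 3): a_0 = 1, a_1 = 2, a_2 = -11/2, a_3 = -11/3, a_4 = 121/24, a_5 = 121/60.

a_{n+2} = -11/((n+1)(n+2)) * a_n; check: a_0 = 1, a_1 = 2, a_2 = -11/2, a_3 = -11/3, a_4 = 121/24, a_5 = 121/60


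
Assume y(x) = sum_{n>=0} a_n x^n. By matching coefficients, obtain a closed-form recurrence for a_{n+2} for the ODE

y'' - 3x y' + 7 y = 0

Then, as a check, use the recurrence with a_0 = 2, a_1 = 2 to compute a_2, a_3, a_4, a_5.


Substitute y = sum_n a_n x^n.
y''(x) has coefficient (n+2)(n+1) a_{n+2} at x^n;
-3 x y'(x) has coefficient -3 n a_n at x^n (shift);
7 y(x) has coefficient 7 a_n at x^n.
Matching x^n: (n+2)(n+1) a_{n+2} + (-3n + 7) a_n = 0.
Thus a_{n+2} = (3n - 7) / ((n+1)(n+2)) * a_n.

Check with a_0 = 2, a_1 = 2 (apply the recurrence for n = 0, 1, 2, 3): a_0 = 2, a_1 = 2, a_2 = -7, a_3 = -4/3, a_4 = 7/12, a_5 = -2/15.

a_(n+2) = (3n - 7) / ((n+1)(n+2)) * a_n; check: a_0 = 2, a_1 = 2, a_2 = -7, a_3 = -4/3, a_4 = 7/12, a_5 = -2/15


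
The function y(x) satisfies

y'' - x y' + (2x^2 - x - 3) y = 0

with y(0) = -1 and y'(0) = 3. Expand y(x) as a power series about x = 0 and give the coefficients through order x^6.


Ansatz: y(x) = sum_{n>=0} a_n x^n, so y'(x) = sum_{n>=1} n a_n x^(n-1) and y''(x) = sum_{n>=2} n(n-1) a_n x^(n-2).
Substitute into P(x) y'' + Q(x) y' + R(x) y = 0 with P(x) = 1, Q(x) = -x, R(x) = 2x^2 - x - 3, and match powers of x.
Initial conditions: a_0 = -1, a_1 = 3.
Setting the coefficient of each power of x to zero and solving order by order (substituting the coefficients already found):
  x^0: 2 a_2 - 3 a_0 = 0  ->  2 a_2 = 3 a_0 = -3  ->  a_2 = -3/2
  x^1: 6 a_3 - 4 a_1 - a_0 = 0  ->  6 a_3 = 4 a_1 + a_0 = 11  ->  a_3 = 11/6
  x^2: 12 a_4 - 5 a_2 - a_1 + 2 a_0 = 0  ->  12 a_4 = 5 a_2 + a_1 - 2 a_0 = -5/2  ->  a_4 = -5/24
  x^3: 20 a_5 - 6 a_3 - a_2 + 2 a_1 = 0  ->  20 a_5 = 6 a_3 + a_2 - 2 a_1 = 7/2  ->  a_5 = 7/40
  x^4: 30 a_6 - 7 a_4 - a_3 + 2 a_2 = 0  ->  30 a_6 = 7 a_4 + a_3 - 2 a_2 = 27/8  ->  a_6 = 9/80
Truncated series: y(x) = -1 + 3 x - (3/2) x^2 + (11/6) x^3 - (5/24) x^4 + (7/40) x^5 + (9/80) x^6 + O(x^7).

a_0 = -1; a_1 = 3; a_2 = -3/2; a_3 = 11/6; a_4 = -5/24; a_5 = 7/40; a_6 = 9/80


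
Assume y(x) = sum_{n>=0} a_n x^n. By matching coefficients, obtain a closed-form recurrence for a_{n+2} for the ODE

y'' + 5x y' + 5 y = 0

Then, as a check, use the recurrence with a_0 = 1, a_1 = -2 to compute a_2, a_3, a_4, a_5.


Substitute y = sum_n a_n x^n.
y''(x) has coefficient (n+2)(n+1) a_{n+2} at x^n;
5 x y'(x) has coefficient 5 n a_n at x^n (shift);
5 y(x) has coefficient 5 a_n at x^n.
Matching x^n: (n+2)(n+1) a_{n+2} + (5n + 5) a_n = 0.
Thus a_{n+2} = (-5n - 5) / ((n+1)(n+2)) * a_n.

Check with a_0 = 1, a_1 = -2 (apply the recurrence for n = 0, 1, 2, 3): a_0 = 1, a_1 = -2, a_2 = -5/2, a_3 = 10/3, a_4 = 25/8, a_5 = -10/3.

a_(n+2) = (-5n - 5) / ((n+1)(n+2)) * a_n; check: a_0 = 1, a_1 = -2, a_2 = -5/2, a_3 = 10/3, a_4 = 25/8, a_5 = -10/3


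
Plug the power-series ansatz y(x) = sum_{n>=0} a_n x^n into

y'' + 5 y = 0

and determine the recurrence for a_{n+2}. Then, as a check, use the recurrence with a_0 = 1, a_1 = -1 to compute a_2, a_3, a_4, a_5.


Substitute y = sum_n a_n x^n into y'' + (const) y = 0.
y''(x) = sum_{n>=0} (n+2)(n+1) a_{n+2} x^n.
The ODE becomes sum_n [(n+2)(n+1) a_{n+2} + 5 a_n] x^n = 0.
Setting each coefficient to zero gives the recurrence:
  (n+2)(n+1) a_{n+2} + 5 a_n = 0,
  a_{n+2} = -5 / ((n+1)(n+2)) a_n.

Check with a_0 = 1, a_1 = -1 (apply the recurrence for n = 0, 1, 2, 3): a_0 = 1, a_1 = -1, a_2 = -5/2, a_3 = 5/6, a_4 = 25/24, a_5 = -5/24.

a_{n+2} = -5/((n+1)(n+2)) * a_n; check: a_0 = 1, a_1 = -1, a_2 = -5/2, a_3 = 5/6, a_4 = 25/24, a_5 = -5/24


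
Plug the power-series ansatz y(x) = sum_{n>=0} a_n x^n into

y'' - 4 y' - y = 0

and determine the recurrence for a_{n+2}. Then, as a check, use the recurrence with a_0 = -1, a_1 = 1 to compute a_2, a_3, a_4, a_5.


Substitute y = sum_n a_n x^n.
y''(x) has coefficient (n+2)(n+1) a_{n+2} at x^n;
-4 y'(x) has coefficient -4 (n+1) a_{n+1} at x^n;
-y(x) has coefficient -1 a_n at x^n.
Matching x^n: (n+2)(n+1) a_{n+2} - 4 (n+1) a_{n+1} - 1 a_n = 0.
Thus a_{n+2} = [4 (n+1) a_{n+1} + 1 a_n] / ((n+1)(n+2)).

Check with a_0 = -1, a_1 = 1 (apply the recurrence for n = 0, 1, 2, 3): a_0 = -1, a_1 = 1, a_2 = 3/2, a_3 = 13/6, a_4 = 55/24, a_5 = 233/120.

a_(n+2) = [4 (n+1) a_(n+1) + 1 a_n] / ((n+1)(n+2)); check: a_0 = -1, a_1 = 1, a_2 = 3/2, a_3 = 13/6, a_4 = 55/24, a_5 = 233/120


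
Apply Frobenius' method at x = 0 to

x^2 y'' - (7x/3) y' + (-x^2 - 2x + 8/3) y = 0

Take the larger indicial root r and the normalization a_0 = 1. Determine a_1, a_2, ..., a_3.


Write in Frobenius form y'' + (p(x)/x) y' + (q(x)/x^2) y = 0:
  p(x) = -7/3,  q(x) = -x^2 - 2x + 8/3.
Indicial equation: r(r-1) + (-7/3) r + (8/3) = 0 -> roots r_1 = 2, r_2 = 4/3.
Take r = r_1 = 2. Let y(x) = x^r sum_{n>=0} a_n x^n with a_0 = 1.
Substitute y = x^r sum a_n x^n and match x^{r+n}. The recurrence is
  D(n) a_n - 2 a_{n-1} - 1 a_{n-2} = 0,  where D(n) = (r+n)(r+n-1) + (-7/3)(r+n) + (8/3).
  a_n = [2 a_{n-1} + 1 a_{n-2}] / D(n).
Since the indicial polynomial factors as (r - r_1)(r - r_2), D(n) = (r_1 + n - r_1)(r_1 + n - r_2) = n(n + 2/3).
Evaluating step by step (a_0 = 1):
  n = 1: D(1) = 1(1 + 2/3) = 5/3; numerator = 2(1) = 2; a_1 = (2)/(5/3) = 6/5
  n = 2: D(2) = 2(2 + 2/3) = 16/3; numerator = 2(6/5) + 1(1) = 17/5; a_2 = (17/5)/(16/3) = 51/80
  n = 3: D(3) = 3(3 + 2/3) = 11; numerator = 2(51/80) + 1(6/5) = 99/40; a_3 = (99/40)/(11) = 9/40

r = 2; a_0 = 1; a_1 = 6/5; a_2 = 51/80; a_3 = 9/40


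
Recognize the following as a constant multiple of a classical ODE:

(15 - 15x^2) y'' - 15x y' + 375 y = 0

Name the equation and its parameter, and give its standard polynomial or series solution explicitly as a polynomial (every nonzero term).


All three coefficients share the factor 15; dividing through by 15 gives  (1 - x^2) y'' - x y' + 25 y = 0.
This matches the Chebyshev equation (1 - x^2) y'' - x y' + n^2 y = 0 (note the -x y' term, not -2x y') with n^2 = 25, so n = 5; the polynomial solution is T_5(x).
With y = sum_k a_k x^k, matching x^k gives (k+2)(k+1) a_{k+2} = (k^2 - n^2) a_k = (k - 5)(k + 5) a_k. The right side vanishes at k = 5, so the series with the parity of 5 terminates at degree 5.
Standard normalization: leading coefficient of T_n is 2^(n-1), so a_5 = 2^4 = 16. Work downward with a_k = (k+1)(k+2) a_{k+2} / ((k - 5)(k + 5)):
  a_3 = (4)(5)(16) / ((3 - 5)(3 + 5)) = 320/(-16) = -20
  a_1 = (2)(3)(-20) / ((1 - 5)(1 + 5)) = -120/(-24) = 5
Hence T_5(x) = 16 x^5 - 20 x^3 + 5 x.

T_5(x); series = 16 x^5 - 20 x^3 + 5 x


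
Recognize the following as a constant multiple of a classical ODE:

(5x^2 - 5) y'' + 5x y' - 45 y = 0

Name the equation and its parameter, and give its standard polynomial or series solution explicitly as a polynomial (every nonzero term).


All three coefficients share the factor -5; dividing through by -5 gives  (1 - x^2) y'' - x y' + 9 y = 0.
This matches the Chebyshev equation (1 - x^2) y'' - x y' + n^2 y = 0 (note the -x y' term, not -2x y') with n^2 = 9, so n = 3; the polynomial solution is T_3(x).
With y = sum_k a_k x^k, matching x^k gives (k+2)(k+1) a_{k+2} = (k^2 - n^2) a_k = (k - 3)(k + 3) a_k. The right side vanishes at k = 3, so the series with the parity of 3 terminates at degree 3.
Standard normalization: leading coefficient of T_n is 2^(n-1), so a_3 = 2^2 = 4. Work downward with a_k = (k+1)(k+2) a_{k+2} / ((k - 3)(k + 3)):
  a_1 = (2)(3)(4) / ((1 - 3)(1 + 3)) = 24/(-8) = -3
Hence T_3(x) = 4 x^3 - 3 x.

T_3(x); series = 4 x^3 - 3 x


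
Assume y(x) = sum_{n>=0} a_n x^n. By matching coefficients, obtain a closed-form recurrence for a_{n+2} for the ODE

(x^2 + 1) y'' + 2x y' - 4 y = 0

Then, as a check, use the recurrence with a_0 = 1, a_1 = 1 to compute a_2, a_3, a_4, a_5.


Substitute y = sum_n a_n x^n.
(1 + 1 x^2) y'' contributes (n+2)(n+1) a_{n+2} + n(n-1) a_n at x^n.
2 x y'(x) contributes 2 n a_n at x^n.
-4 y(x) contributes -4 a_n at x^n.
Matching x^n: (n+2)(n+1) a_{n+2} + (n(n-1) + 2 n - 4) a_n = 0.
Thus a_{n+2} = (-n(n-1) - 2 n + 4) / ((n+1)(n+2)) * a_n.

Check with a_0 = 1, a_1 = 1 (apply the recurrence for n = 0, 1, 2, 3): a_0 = 1, a_1 = 1, a_2 = 2, a_3 = 1/3, a_4 = -1/3, a_5 = -2/15.

a_(n+2) = (-n(n-1) - 2 n + 4) / ((n+1)(n+2)) * a_n; check: a_0 = 1, a_1 = 1, a_2 = 2, a_3 = 1/3, a_4 = -1/3, a_5 = -2/15


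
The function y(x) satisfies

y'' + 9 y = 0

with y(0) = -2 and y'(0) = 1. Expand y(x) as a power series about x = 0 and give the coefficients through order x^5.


Ansatz: y(x) = sum_{n>=0} a_n x^n, so y'(x) = sum_{n>=1} n a_n x^(n-1) and y''(x) = sum_{n>=2} n(n-1) a_n x^(n-2).
Substitute into P(x) y'' + Q(x) y' + R(x) y = 0 with P(x) = 1, Q(x) = 0, R(x) = 9, and match powers of x.
Initial conditions: a_0 = -2, a_1 = 1.
Setting the coefficient of each power of x to zero and solving order by order (substituting the coefficients already found):
  x^0: 2 a_2 + 9 a_0 = 0  ->  2 a_2 = -9 a_0 = 18  ->  a_2 = 9
  x^1: 6 a_3 + 9 a_1 = 0  ->  6 a_3 = -9 a_1 = -9  ->  a_3 = -3/2
  x^2: 12 a_4 + 9 a_2 = 0  ->  12 a_4 = -9 a_2 = -81  ->  a_4 = -27/4
  x^3: 20 a_5 + 9 a_3 = 0  ->  20 a_5 = -9 a_3 = 27/2  ->  a_5 = 27/40
Truncated series: y(x) = -2 + x + 9 x^2 - (3/2) x^3 - (27/4) x^4 + (27/40) x^5 + O(x^6).

a_0 = -2; a_1 = 1; a_2 = 9; a_3 = -3/2; a_4 = -27/4; a_5 = 27/40


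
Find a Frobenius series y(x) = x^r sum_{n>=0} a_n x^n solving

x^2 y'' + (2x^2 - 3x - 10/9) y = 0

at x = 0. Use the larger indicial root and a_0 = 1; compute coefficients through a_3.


Write in Frobenius form y'' + (p(x)/x) y' + (q(x)/x^2) y = 0:
  p(x) = 0,  q(x) = 2x^2 - 3x - 10/9.
Indicial equation: r(r-1) + (0) r + (-10/9) = 0 -> roots r_1 = 5/3, r_2 = -2/3.
Take r = r_1 = 5/3. Let y(x) = x^r sum_{n>=0} a_n x^n with a_0 = 1.
Substitute y = x^r sum a_n x^n and match x^{r+n}. The recurrence is
  D(n) a_n - 3 a_{n-1} + 2 a_{n-2} = 0,  where D(n) = (r+n)(r+n-1) + (0)(r+n) + (-10/9).
  a_n = [3 a_{n-1} - 2 a_{n-2}] / D(n).
Since the indicial polynomial factors as (r - r_1)(r - r_2), D(n) = (r_1 + n - r_1)(r_1 + n - r_2) = n(n + 7/3).
Evaluating step by step (a_0 = 1):
  n = 1: D(1) = 1(1 + 7/3) = 10/3; numerator = 3(1) = 3; a_1 = (3)/(10/3) = 9/10
  n = 2: D(2) = 2(2 + 7/3) = 26/3; numerator = 3(9/10) - 2(1) = 7/10; a_2 = (7/10)/(26/3) = 21/260
  n = 3: D(3) = 3(3 + 7/3) = 16; numerator = 3(21/260) - 2(9/10) = -81/52; a_3 = (-81/52)/(16) = -81/832

r = 5/3; a_0 = 1; a_1 = 9/10; a_2 = 21/260; a_3 = -81/832


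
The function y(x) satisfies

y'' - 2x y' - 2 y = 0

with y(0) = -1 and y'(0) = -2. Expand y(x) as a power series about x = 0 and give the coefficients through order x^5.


Ansatz: y(x) = sum_{n>=0} a_n x^n, so y'(x) = sum_{n>=1} n a_n x^(n-1) and y''(x) = sum_{n>=2} n(n-1) a_n x^(n-2).
Substitute into P(x) y'' + Q(x) y' + R(x) y = 0 with P(x) = 1, Q(x) = -2x, R(x) = -2, and match powers of x.
Initial conditions: a_0 = -1, a_1 = -2.
Setting the coefficient of each power of x to zero and solving order by order (substituting the coefficients already found):
  x^0: 2 a_2 - 2 a_0 = 0  ->  2 a_2 = 2 a_0 = -2  ->  a_2 = -1
  x^1: 6 a_3 - 4 a_1 = 0  ->  6 a_3 = 4 a_1 = -8  ->  a_3 = -4/3
  x^2: 12 a_4 - 6 a_2 = 0  ->  12 a_4 = 6 a_2 = -6  ->  a_4 = -1/2
  x^3: 20 a_5 - 8 a_3 = 0  ->  20 a_5 = 8 a_3 = -32/3  ->  a_5 = -8/15
Truncated series: y(x) = -1 - 2 x - x^2 - (4/3) x^3 - (1/2) x^4 - (8/15) x^5 + O(x^6).

a_0 = -1; a_1 = -2; a_2 = -1; a_3 = -4/3; a_4 = -1/2; a_5 = -8/15


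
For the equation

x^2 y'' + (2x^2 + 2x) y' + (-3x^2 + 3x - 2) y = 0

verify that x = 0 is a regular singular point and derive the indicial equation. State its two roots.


Divide by x^2 to reach normal form y'' + P_1(x) y' + P_2(x) y = 0 with P_1(x) = 2 + 2/x and P_2(x) = -3 + 3/x - 2/x^2.
x = 0 is a singular point because the y'-coefficient 2 + 2/x has a pole at x = 0 and the y-coefficient -3 + 3/x - 2/x^2 has a pole at x = 0.
It is a regular singular point because x P_1(x) = p(x) = 2x + 2 and x^2 P_2(x) = q(x) = -3x^2 + 3x - 2 are polynomials, hence analytic at x = 0.
p(0) = 2,  q(0) = -2.
Indicial equation: r(r-1) + p(0) r + q(0) = 0, i.e. r^2 + (p(0) - 1) r + q(0) = 0, i.e. r^2 + 1 r - 2 = 0.
Discriminant: (1)^2 - 4(-2) = 9, so r = (-1 ± 3)/2.
Solving: r_1 = 1, r_2 = -2.

indicial: r^2 + 1 r - 2 = 0; roots r_1 = 1, r_2 = -2


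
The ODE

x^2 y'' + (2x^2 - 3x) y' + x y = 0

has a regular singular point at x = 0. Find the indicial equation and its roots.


Divide by x^2 to reach normal form y'' + P_1(x) y' + P_2(x) y = 0 with P_1(x) = 2 - 3/x and P_2(x) = 1/x.
x = 0 is a singular point because the y'-coefficient 2 - 3/x has a pole at x = 0 and the y-coefficient 1/x has a pole at x = 0.
It is a regular singular point because x P_1(x) = p(x) = 2x - 3 and x^2 P_2(x) = q(x) = x are polynomials, hence analytic at x = 0.
p(0) = -3,  q(0) = 0.
Indicial equation: r(r-1) + p(0) r + q(0) = 0, i.e. r^2 + (p(0) - 1) r + q(0) = 0, i.e. r^2 - 4 r = 0.
Discriminant: (-4)^2 - 4(0) = 16, so r = (4 ± 4)/2.
Solving: r_1 = 4, r_2 = 0.

indicial: r^2 - 4 r = 0; roots r_1 = 4, r_2 = 0


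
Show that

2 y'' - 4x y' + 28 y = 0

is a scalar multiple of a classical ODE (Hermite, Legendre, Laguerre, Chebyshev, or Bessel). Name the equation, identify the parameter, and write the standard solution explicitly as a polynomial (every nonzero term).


All three coefficients share the factor 2; dividing through by 2 gives  y'' - 2x y' + 14 y = 0.
This matches the Hermite equation y'' - 2x y' + 2n y = 0 with 2n = 14, so n = 7; the polynomial solution is H_7(x).
With y = sum_k a_k x^k, matching x^k gives (k+2)(k+1) a_{k+2} = 2(k - n) a_k = 2(k - 7) a_k. The right side vanishes at k = 7, so the series with the parity of 7 terminates at degree 7.
Standard normalization: leading coefficient of H_n is 2^n, so a_7 = 2^7 = 128. Work downward with a_k = (k+1)(k+2) a_{k+2} / (2(k - n)):
  a_5 = (6)(7)(128) / (2(5 - 7)) = 5376/(-4) = -1344
  a_3 = (4)(5)(-1344) / (2(3 - 7)) = -26880/(-8) = 3360
  a_1 = (2)(3)(3360) / (2(1 - 7)) = 20160/(-12) = -1680
Hence H_7(x) = 128 x^7 - 1344 x^5 + 3360 x^3 - 1680 x.

H_7(x); series = 128 x^7 - 1344 x^5 + 3360 x^3 - 1680 x


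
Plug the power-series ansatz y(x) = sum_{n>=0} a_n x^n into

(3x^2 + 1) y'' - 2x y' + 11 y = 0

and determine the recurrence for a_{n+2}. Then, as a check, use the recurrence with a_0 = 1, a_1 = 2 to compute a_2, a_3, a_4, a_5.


Substitute y = sum_n a_n x^n.
(1 + 3 x^2) y'' contributes (n+2)(n+1) a_{n+2} + 3 n(n-1) a_n at x^n.
-2 x y'(x) contributes -2 n a_n at x^n.
11 y(x) contributes 11 a_n at x^n.
Matching x^n: (n+2)(n+1) a_{n+2} + (3 n(n-1) - 2 n + 11) a_n = 0.
Thus a_{n+2} = (-3 n(n-1) + 2 n - 11) / ((n+1)(n+2)) * a_n.

Check with a_0 = 1, a_1 = 2 (apply the recurrence for n = 0, 1, 2, 3): a_0 = 1, a_1 = 2, a_2 = -11/2, a_3 = -3, a_4 = 143/24, a_5 = 69/20.

a_(n+2) = (-3 n(n-1) + 2 n - 11) / ((n+1)(n+2)) * a_n; check: a_0 = 1, a_1 = 2, a_2 = -11/2, a_3 = -3, a_4 = 143/24, a_5 = 69/20


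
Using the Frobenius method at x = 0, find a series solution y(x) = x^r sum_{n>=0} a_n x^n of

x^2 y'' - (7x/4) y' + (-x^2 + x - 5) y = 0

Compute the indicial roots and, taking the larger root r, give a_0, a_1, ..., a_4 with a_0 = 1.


Write in Frobenius form y'' + (p(x)/x) y' + (q(x)/x^2) y = 0:
  p(x) = -7/4,  q(x) = -x^2 + x - 5.
Indicial equation: r(r-1) + (-7/4) r + (-5) = 0 -> roots r_1 = 4, r_2 = -5/4.
Take r = r_1 = 4. Let y(x) = x^r sum_{n>=0} a_n x^n with a_0 = 1.
Substitute y = x^r sum a_n x^n and match x^{r+n}. The recurrence is
  D(n) a_n + 1 a_{n-1} - 1 a_{n-2} = 0,  where D(n) = (r+n)(r+n-1) + (-7/4)(r+n) + (-5).
  a_n = [-1 a_{n-1} + 1 a_{n-2}] / D(n).
Since the indicial polynomial factors as (r - r_1)(r - r_2), D(n) = (r_1 + n - r_1)(r_1 + n - r_2) = n(n + 21/4).
Evaluating step by step (a_0 = 1):
  n = 1: D(1) = 1(1 + 21/4) = 25/4; numerator = -1(1) = -1; a_1 = (-1)/(25/4) = -4/25
  n = 2: D(2) = 2(2 + 21/4) = 29/2; numerator = -1(-4/25) + 1(1) = 29/25; a_2 = (29/25)/(29/2) = 2/25
  n = 3: D(3) = 3(3 + 21/4) = 99/4; numerator = -1(2/25) + 1(-4/25) = -6/25; a_3 = (-6/25)/(99/4) = -8/825
  n = 4: D(4) = 4(4 + 21/4) = 37; numerator = -1(-8/825) + 1(2/25) = 74/825; a_4 = (74/825)/(37) = 2/825

r = 4; a_0 = 1; a_1 = -4/25; a_2 = 2/25; a_3 = -8/825; a_4 = 2/825


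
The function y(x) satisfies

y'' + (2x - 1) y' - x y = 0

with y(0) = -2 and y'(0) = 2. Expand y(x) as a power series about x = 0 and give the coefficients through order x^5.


Ansatz: y(x) = sum_{n>=0} a_n x^n, so y'(x) = sum_{n>=1} n a_n x^(n-1) and y''(x) = sum_{n>=2} n(n-1) a_n x^(n-2).
Substitute into P(x) y'' + Q(x) y' + R(x) y = 0 with P(x) = 1, Q(x) = 2x - 1, R(x) = -x, and match powers of x.
Initial conditions: a_0 = -2, a_1 = 2.
Setting the coefficient of each power of x to zero and solving order by order (substituting the coefficients already found):
  x^0: 2 a_2 - a_1 = 0  ->  2 a_2 = a_1 = 2  ->  a_2 = 1
  x^1: 6 a_3 - 2 a_2 + 2 a_1 - a_0 = 0  ->  6 a_3 = 2 a_2 - 2 a_1 + a_0 = -4  ->  a_3 = -2/3
  x^2: 12 a_4 - 3 a_3 + 4 a_2 - a_1 = 0  ->  12 a_4 = 3 a_3 - 4 a_2 + a_1 = -4  ->  a_4 = -1/3
  x^3: 20 a_5 - 4 a_4 + 6 a_3 - a_2 = 0  ->  20 a_5 = 4 a_4 - 6 a_3 + a_2 = 11/3  ->  a_5 = 11/60
Truncated series: y(x) = -2 + 2 x + x^2 - (2/3) x^3 - (1/3) x^4 + (11/60) x^5 + O(x^6).

a_0 = -2; a_1 = 2; a_2 = 1; a_3 = -2/3; a_4 = -1/3; a_5 = 11/60


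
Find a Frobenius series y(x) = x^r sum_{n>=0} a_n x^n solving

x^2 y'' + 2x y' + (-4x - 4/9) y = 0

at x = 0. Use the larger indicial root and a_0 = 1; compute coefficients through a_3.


Write in Frobenius form y'' + (p(x)/x) y' + (q(x)/x^2) y = 0:
  p(x) = 2,  q(x) = -4x - 4/9.
Indicial equation: r(r-1) + (2) r + (-4/9) = 0 -> roots r_1 = 1/3, r_2 = -4/3.
Take r = r_1 = 1/3. Let y(x) = x^r sum_{n>=0} a_n x^n with a_0 = 1.
Substitute y = x^r sum a_n x^n and match x^{r+n}. The recurrence is
  D(n) a_n - 4 a_{n-1} = 0,  where D(n) = (r+n)(r+n-1) + (2)(r+n) + (-4/9).
  a_n = 4 / D(n) * a_{n-1}.
Since the indicial polynomial factors as (r - r_1)(r - r_2), D(n) = (r_1 + n - r_1)(r_1 + n - r_2) = n(n + 5/3).
Evaluating step by step (a_0 = 1):
  n = 1: D(1) = 1(1 + 5/3) = 8/3; numerator = 4(1) = 4; a_1 = (4)/(8/3) = 3/2
  n = 2: D(2) = 2(2 + 5/3) = 22/3; numerator = 4(3/2) = 6; a_2 = (6)/(22/3) = 9/11
  n = 3: D(3) = 3(3 + 5/3) = 14; numerator = 4(9/11) = 36/11; a_3 = (36/11)/(14) = 18/77

r = 1/3; a_0 = 1; a_1 = 3/2; a_2 = 9/11; a_3 = 18/77


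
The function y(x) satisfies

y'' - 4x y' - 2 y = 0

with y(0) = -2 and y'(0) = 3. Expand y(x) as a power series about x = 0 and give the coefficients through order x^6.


Ansatz: y(x) = sum_{n>=0} a_n x^n, so y'(x) = sum_{n>=1} n a_n x^(n-1) and y''(x) = sum_{n>=2} n(n-1) a_n x^(n-2).
Substitute into P(x) y'' + Q(x) y' + R(x) y = 0 with P(x) = 1, Q(x) = -4x, R(x) = -2, and match powers of x.
Initial conditions: a_0 = -2, a_1 = 3.
Setting the coefficient of each power of x to zero and solving order by order (substituting the coefficients already found):
  x^0: 2 a_2 - 2 a_0 = 0  ->  2 a_2 = 2 a_0 = -4  ->  a_2 = -2
  x^1: 6 a_3 - 6 a_1 = 0  ->  6 a_3 = 6 a_1 = 18  ->  a_3 = 3
  x^2: 12 a_4 - 10 a_2 = 0  ->  12 a_4 = 10 a_2 = -20  ->  a_4 = -5/3
  x^3: 20 a_5 - 14 a_3 = 0  ->  20 a_5 = 14 a_3 = 42  ->  a_5 = 21/10
  x^4: 30 a_6 - 18 a_4 = 0  ->  30 a_6 = 18 a_4 = -30  ->  a_6 = -1
Truncated series: y(x) = -2 + 3 x - 2 x^2 + 3 x^3 - (5/3) x^4 + (21/10) x^5 - x^6 + O(x^7).

a_0 = -2; a_1 = 3; a_2 = -2; a_3 = 3; a_4 = -5/3; a_5 = 21/10; a_6 = -1


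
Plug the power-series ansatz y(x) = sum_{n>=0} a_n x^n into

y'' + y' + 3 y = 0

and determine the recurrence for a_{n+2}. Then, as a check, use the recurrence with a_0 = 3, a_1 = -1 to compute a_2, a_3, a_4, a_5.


Substitute y = sum_n a_n x^n.
y''(x) has coefficient (n+2)(n+1) a_{n+2} at x^n;
y'(x) has coefficient (n+1) a_{n+1} at x^n;
3 y(x) has coefficient 3 a_n at x^n.
Matching x^n: (n+2)(n+1) a_{n+2} + (n+1) a_{n+1} + 3 a_n = 0.
Thus a_{n+2} = [-(n+1) a_{n+1} - 3 a_n] / ((n+1)(n+2)).

Check with a_0 = 3, a_1 = -1 (apply the recurrence for n = 0, 1, 2, 3): a_0 = 3, a_1 = -1, a_2 = -4, a_3 = 11/6, a_4 = 13/24, a_5 = -23/60.

a_(n+2) = [-(n+1) a_(n+1) - 3 a_n] / ((n+1)(n+2)); check: a_0 = 3, a_1 = -1, a_2 = -4, a_3 = 11/6, a_4 = 13/24, a_5 = -23/60


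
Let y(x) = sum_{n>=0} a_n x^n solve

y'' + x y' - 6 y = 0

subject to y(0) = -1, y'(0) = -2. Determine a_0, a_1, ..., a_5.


Ansatz: y(x) = sum_{n>=0} a_n x^n, so y'(x) = sum_{n>=1} n a_n x^(n-1) and y''(x) = sum_{n>=2} n(n-1) a_n x^(n-2).
Substitute into P(x) y'' + Q(x) y' + R(x) y = 0 with P(x) = 1, Q(x) = x, R(x) = -6, and match powers of x.
Initial conditions: a_0 = -1, a_1 = -2.
Setting the coefficient of each power of x to zero and solving order by order (substituting the coefficients already found):
  x^0: 2 a_2 - 6 a_0 = 0  ->  2 a_2 = 6 a_0 = -6  ->  a_2 = -3
  x^1: 6 a_3 - 5 a_1 = 0  ->  6 a_3 = 5 a_1 = -10  ->  a_3 = -5/3
  x^2: 12 a_4 - 4 a_2 = 0  ->  12 a_4 = 4 a_2 = -12  ->  a_4 = -1
  x^3: 20 a_5 - 3 a_3 = 0  ->  20 a_5 = 3 a_3 = -5  ->  a_5 = -1/4
Truncated series: y(x) = -1 - 2 x - 3 x^2 - (5/3) x^3 - x^4 - (1/4) x^5 + O(x^6).

a_0 = -1; a_1 = -2; a_2 = -3; a_3 = -5/3; a_4 = -1; a_5 = -1/4
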